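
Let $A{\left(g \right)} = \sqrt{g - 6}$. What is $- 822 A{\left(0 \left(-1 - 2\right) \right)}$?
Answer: $- 822 i \sqrt{6} \approx - 2013.5 i$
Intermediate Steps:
$A{\left(g \right)} = \sqrt{-6 + g}$
$- 822 A{\left(0 \left(-1 - 2\right) \right)} = - 822 \sqrt{-6 + 0 \left(-1 - 2\right)} = - 822 \sqrt{-6 + 0 \left(-3\right)} = - 822 \sqrt{-6 + 0} = - 822 \sqrt{-6} = - 822 i \sqrt{6}$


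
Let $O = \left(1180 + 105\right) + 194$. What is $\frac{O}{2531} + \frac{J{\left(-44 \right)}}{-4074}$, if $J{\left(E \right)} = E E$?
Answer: $\frac{562715}{5155647} \approx 0.10915$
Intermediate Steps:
$J{\left(E \right)} = E^{2}$
$O = 1479$ ($O = 1285 + 194 = 1479$)
$\frac{O}{2531} + \frac{J{\left(-44 \right)}}{-4074} = \frac{1479}{2531} + \frac{\left(-44\right)^{2}}{-4074} = 1479 \cdot \frac{1}{2531} + 1936 \left(- \frac{1}{4074}\right) = \frac{1479}{2531} - \frac{968}{2037} = \frac{562715}{5155647}$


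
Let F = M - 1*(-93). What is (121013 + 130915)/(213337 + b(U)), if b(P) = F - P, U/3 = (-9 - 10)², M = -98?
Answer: 251928/212249 ≈ 1.1869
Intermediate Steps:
U = 1083 (U = 3*(-9 - 10)² = 3*(-19)² = 3*361 = 1083)
F = -5 (F = -98 - 1*(-93) = -98 + 93 = -5)
b(P) = -5 - P
(121013 + 130915)/(213337 + b(U)) = (121013 + 130915)/(213337 + (-5 - 1*1083)) = 251928/(213337 + (-5 - 1083)) = 251928/(213337 - 1088) = 251928/212249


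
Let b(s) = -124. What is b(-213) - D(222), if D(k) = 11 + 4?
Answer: -139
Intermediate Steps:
D(k) = 15
b(-213) - D(222) = -124 - 1*15 = -124 - 15 = -139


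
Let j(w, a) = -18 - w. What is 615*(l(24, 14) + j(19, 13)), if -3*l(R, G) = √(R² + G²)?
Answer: -22755 - 410*√193 ≈ -28451.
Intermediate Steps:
l(R, G) = -√(G² + R²)/3 (l(R, G) = -√(R² + G²)/3 = -√(G² + R²)/3)
615*(l(24, 14) + j(19, 13)) = 615*(-√(14² + 24²)/3 + (-18 - 1*19)) = 615*(-√(196 + 576)/3 + (-18 - 19)) = 615*(-2*√193/3 - 37) = 615*(-37 - 2*√193/3) = -22755 - 410*√193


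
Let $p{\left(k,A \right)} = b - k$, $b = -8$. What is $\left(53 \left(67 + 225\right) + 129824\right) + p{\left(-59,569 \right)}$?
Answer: $145351$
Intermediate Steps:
$p{\left(k,A \right)} = -8 - k$
$\left(53 \left(67 + 225\right) + 129824\right) + p{\left(-59,569 \right)} = \left(53 \left(67 + 225\right) + 129824\right) - -51 = \left(53 \cdot 292 + 129824\right) + \left(-8 + 59\right) = \left(15476 + 129824\right) + 51 = 145300 + 51 = 145351$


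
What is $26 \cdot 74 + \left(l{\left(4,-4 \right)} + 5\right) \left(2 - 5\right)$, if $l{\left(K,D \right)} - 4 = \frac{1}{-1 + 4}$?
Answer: $1896$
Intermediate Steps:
$l{\left(K,D \right)} = \frac{13}{3}$ ($l{\left(K,D \right)} = 4 + \frac{1}{-1 + 4} = 4 + \frac{1}{3} = \frac{13}{3}$)
$26 \cdot 74 + \left(l{\left(4,-4 \right)} + 5\right) \left(2 - 5\right) = 26 \cdot 74 + \left(\frac{13}{3} + 5\right) \left(2 - 5\right) = 1924 + \frac{28}{3} \left(-3\right) = 1924 - 28 = 1896$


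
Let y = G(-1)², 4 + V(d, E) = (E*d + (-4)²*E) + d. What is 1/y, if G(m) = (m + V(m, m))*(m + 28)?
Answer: 1/321489 ≈ 3.1105e-6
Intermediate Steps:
V(d, E) = -4 + d + 16*E + E*d (V(d, E) = -4 + ((E*d + (-4)²*E) + d) = -4 + ((E*d + 16*E) + d) = -4 + ((16*E + E*d) + d) = -4 + (d + 16*E + E*d) = -4 + d + 16*E + E*d)
G(m) = (28 + m)*(-4 + m² + 18*m) (G(m) = (m + (-4 + m + 16*m + m*m))*(m + 28) = (m + (-4 + m + 16*m + m²))*(28 + m) = (m + (-4 + m² + 17*m))*(28 + m) = (-4 + m² + 18*m)*(28 + m) = (28 + m)*(-4 + m² + 18*m))
y = 321489 (y = (-112 + (-1)³ + 46*(-1)² + 500*(-1))² = (-112 - 1 + 46*1 - 500)² = (-112 - 1 + 46 - 500)² = (-567)² = 321489)
1/y = 1/321489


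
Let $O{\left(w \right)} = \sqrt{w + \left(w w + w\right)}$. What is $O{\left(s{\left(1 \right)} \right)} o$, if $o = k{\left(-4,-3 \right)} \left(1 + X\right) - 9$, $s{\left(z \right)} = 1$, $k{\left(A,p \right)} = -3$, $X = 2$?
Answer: $- 18 \sqrt{3} \approx -31.177$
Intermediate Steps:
$o = -18$ ($o = - 3 \left(1 + 2\right) - 9 = \left(-3\right) 3 - 9 = -9 - 9 = -18$)
$O{\left(w \right)} = \sqrt{w^{2} + 2 w}$ ($O{\left(w \right)} = \sqrt{w + \left(w^{2} + w\right)} = \sqrt{w + \left(w + w^{2}\right)} = \sqrt{w^{2} + 2 w}$)
$O{\left(s{\left(1 \right)} \right)} o = \sqrt{1 \left(2 + 1\right)} \left(-18\right) = \sqrt{1 \cdot 3} \left(-18\right) = \sqrt{3} \left(-18\right) = - 18 \sqrt{3}$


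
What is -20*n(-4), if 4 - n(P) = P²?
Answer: 240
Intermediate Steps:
n(P) = 4 - P²
-20*n(-4) = -20*(4 - 1*(-4)²) = -20*(4 - 1*16) = -20*(4 - 16) = -20*(-12) = 240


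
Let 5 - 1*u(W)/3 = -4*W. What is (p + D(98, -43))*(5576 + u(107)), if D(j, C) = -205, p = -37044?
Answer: -256086875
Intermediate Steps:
u(W) = 15 + 12*W (u(W) = 15 - (-12)*W = 15 + 12*W)
(p + D(98, -43))*(5576 + u(107)) = (-37044 - 205)*(5576 + (15 + 12*107)) = -37249*(5576 + (15 + 1284)) = -37249*(5576 + 1299) = -37249*6875 = -256086875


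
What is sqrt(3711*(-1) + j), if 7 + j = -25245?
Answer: I*sqrt(28963) ≈ 170.19*I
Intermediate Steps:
j = -25252 (j = -7 - 25245 = -25252)
sqrt(3711*(-1) + j) = sqrt(3711*(-1) - 25252) = sqrt(-3711 - 25252) = sqrt(-28963) = I*sqrt(28963)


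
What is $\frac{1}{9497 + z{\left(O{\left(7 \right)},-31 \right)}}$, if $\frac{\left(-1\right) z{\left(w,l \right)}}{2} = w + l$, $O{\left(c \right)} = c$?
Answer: $\frac{1}{9545} \approx 0.00010477$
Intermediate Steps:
$z{\left(w,l \right)} = - 2 l - 2 w$ ($z{\left(w,l \right)} = - 2 \left(w + l\right) = - 2 \left(l + w\right) = - 2 l - 2 w$)
$\frac{1}{9497 + z{\left(O{\left(7 \right)},-31 \right)}} = \frac{1}{9497 - -48} = \frac{1}{9497 + \left(62 - 14\right)} = \frac{1}{9497 + 48} = \frac{1}{9545}$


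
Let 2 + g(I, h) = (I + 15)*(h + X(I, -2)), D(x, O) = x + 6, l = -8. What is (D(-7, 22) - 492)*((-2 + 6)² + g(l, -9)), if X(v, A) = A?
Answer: 31059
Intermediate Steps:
D(x, O) = 6 + x
g(I, h) = -2 + (-2 + h)*(15 + I) (g(I, h) = -2 + (I + 15)*(h - 2) = -2 + (15 + I)*(-2 + h) = -2 + (-2 + h)*(15 + I))
(D(-7, 22) - 492)*((-2 + 6)² + g(l, -9)) = ((6 - 7) - 492)*((-2 + 6)² + (-32 - 2*(-8) + 15*(-9) - 8*(-9))) = (-1 - 492)*(4² + (-32 + 16 - 135 + 72)) = -493*(16 - 79) = -493*(-63) = 31059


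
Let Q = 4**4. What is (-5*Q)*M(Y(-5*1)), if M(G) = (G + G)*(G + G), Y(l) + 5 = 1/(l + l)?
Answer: -665856/5 ≈ -1.3317e+5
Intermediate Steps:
Q = 256
Y(l) = -5 + 1/(2*l) (Y(l) = -5 + 1/(l + l) = -5 + 1/(2*l))
M(G) = 4*G**2 (M(G) = (2*G)*(2*G) = 4*G**2)
(-5*Q)*M(Y(-5*1)) = (-5*256)*(4*(-5 + 1/(2*((-5*1))))**2) = -5120*(-5 + (1/2)/(-5))**2 = -5120*(-5 + (1/2)*(-1/5))**2 = -5120*(-5 - 1/10)**2 = -5120*(-51/10)**2 = -5120*2601/100 = -1280*2601/25 = -665856/5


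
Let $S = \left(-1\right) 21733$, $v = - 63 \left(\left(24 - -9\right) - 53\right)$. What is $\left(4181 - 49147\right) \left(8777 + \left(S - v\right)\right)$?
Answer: $639236656$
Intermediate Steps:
$v = 1260$ ($v = - 63 \left(\left(24 + 9\right) - 53\right) = - 63 \left(33 - 53\right) = \left(-63\right) \left(-20\right) = 1260$)
$S = -21733$
$\left(4181 - 49147\right) \left(8777 + \left(S - v\right)\right) = \left(4181 - 49147\right) \left(8777 - 22993\right) = - 44966 \left(8777 - 22993\right) = \left(-44966\right) \left(-14216\right) = 639236656$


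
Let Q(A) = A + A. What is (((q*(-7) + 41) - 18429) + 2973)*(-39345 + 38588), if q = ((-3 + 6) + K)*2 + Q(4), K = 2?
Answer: 11764537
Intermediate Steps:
Q(A) = 2*A
q = 18 (q = ((-3 + 6) + 2)*2 + 2*4 = (3 + 2)*2 + 8 = 5*2 + 8 = 10 + 8 = 18)
(((q*(-7) + 41) - 18429) + 2973)*(-39345 + 38588) = (((18*(-7) + 41) - 18429) + 2973)*(-39345 + 38588) = (((-126 + 41) - 18429) + 2973)*(-757) = ((-85 - 18429) + 2973)*(-757) = (-18514 + 2973)*(-757) = -15541*(-757) = 11764537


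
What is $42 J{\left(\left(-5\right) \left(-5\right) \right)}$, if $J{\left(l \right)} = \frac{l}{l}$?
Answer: $42$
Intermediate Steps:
$J{\left(l \right)} = 1$
$42 J{\left(\left(-5\right) \left(-5\right) \right)} = 42 \cdot 1 = 42$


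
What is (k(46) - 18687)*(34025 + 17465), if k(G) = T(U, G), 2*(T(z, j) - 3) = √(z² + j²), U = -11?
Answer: -962039160 + 25745*√2237 ≈ -9.6082e+8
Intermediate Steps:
T(z, j) = 3 + √(j² + z²)/2 (T(z, j) = 3 + √(z² + j²)/2 = 3 + √(j² + z²)/2)
k(G) = 3 + √(121 + G²)/2 (k(G) = 3 + √(G² + (-11)²)/2 = 3 + √(G² + 121)/2 = 3 + √(121 + G²)/2)
(k(46) - 18687)*(34025 + 17465) = ((3 + √(121 + 46²)/2) - 18687)*(34025 + 17465) = ((3 + √(121 + 2116)/2) - 18687)*51490 = ((3 + √2237/2) - 18687)*51490 = (-18684 + √2237/2)*51490 = -962039160 + 25745*√2237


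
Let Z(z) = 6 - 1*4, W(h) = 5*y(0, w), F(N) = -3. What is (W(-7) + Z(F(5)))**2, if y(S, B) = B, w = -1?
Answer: 9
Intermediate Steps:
W(h) = -5 (W(h) = 5*(-1) = -5)
Z(z) = 2 (Z(z) = 6 - 4 = 2)
(W(-7) + Z(F(5)))**2 = (-5 + 2)**2 = (-3)**2 = 9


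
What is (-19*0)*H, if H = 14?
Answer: 0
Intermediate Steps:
(-19*0)*H = -19*0*14 = 0*14 = 0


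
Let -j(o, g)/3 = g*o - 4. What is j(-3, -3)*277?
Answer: -4155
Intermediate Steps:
j(o, g) = 12 - 3*g*o (j(o, g) = -3*(g*o - 4) = -3*(-4 + g*o) = 12 - 3*g*o)
j(-3, -3)*277 = (12 - 3*(-3)*(-3))*277 = (12 - 27)*277 = -15*277 = -4155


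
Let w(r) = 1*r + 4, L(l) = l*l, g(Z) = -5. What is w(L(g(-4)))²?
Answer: 841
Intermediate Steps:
L(l) = l²
w(r) = 4 + r (w(r) = r + 4 = 4 + r)
w(L(g(-4)))² = (4 + (-5)²)² = (4 + 25)² = 29² = 841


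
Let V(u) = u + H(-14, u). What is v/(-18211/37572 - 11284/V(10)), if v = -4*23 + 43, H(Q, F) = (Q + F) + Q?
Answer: -1841028/52977095 ≈ -0.034751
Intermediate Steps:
H(Q, F) = F + 2*Q (H(Q, F) = (F + Q) + Q = F + 2*Q)
V(u) = -28 + 2*u (V(u) = u + (u + 2*(-14)) = u + (u - 28) = u + (-28 + u) = -28 + 2*u)
v = -49 (v = -92 + 43 = -49)
v/(-18211/37572 - 11284/V(10)) = -49/(-18211/37572 - 11284/(-28 + 2*10)) = -49/(-18211*1/37572 - 11284/(-28 + 20)) = -49/(-18211/37572 - 11284/(-8)) = -49/(-18211/37572 - 11284*(-⅛)) = -49/(-18211/37572 + 2821/2) = -49/52977095/37572 = -49*37572/52977095 = -1841028/52977095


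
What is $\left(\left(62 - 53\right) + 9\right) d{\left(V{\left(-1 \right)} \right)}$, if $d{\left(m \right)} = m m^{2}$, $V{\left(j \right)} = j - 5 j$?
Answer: $1152$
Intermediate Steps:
$V{\left(j \right)} = - 4 j$
$d{\left(m \right)} = m^{3}$
$\left(\left(62 - 53\right) + 9\right) d{\left(V{\left(-1 \right)} \right)} = \left(\left(62 - 53\right) + 9\right) \left(\left(-4\right) \left(-1\right)\right)^{3} = \left(9 + 9\right) 4^{3} = 18 \cdot 64 = 1152$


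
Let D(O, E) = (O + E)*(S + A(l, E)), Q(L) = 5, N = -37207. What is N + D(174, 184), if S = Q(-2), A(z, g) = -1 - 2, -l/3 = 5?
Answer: -36491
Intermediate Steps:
l = -15 (l = -3*5 = -15)
A(z, g) = -3
S = 5
D(O, E) = 2*E + 2*O (D(O, E) = (O + E)*(5 - 3) = (E + O)*2 = 2*E + 2*O)
N + D(174, 184) = -37207 + (2*184 + 2*174) = -37207 + (368 + 348) = -37207 + 716 = -36491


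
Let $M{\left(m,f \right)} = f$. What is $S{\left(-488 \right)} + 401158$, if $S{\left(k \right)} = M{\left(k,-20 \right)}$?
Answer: $401138$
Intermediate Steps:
$S{\left(k \right)} = -20$
$S{\left(-488 \right)} + 401158 = -20 + 401158 = 401138$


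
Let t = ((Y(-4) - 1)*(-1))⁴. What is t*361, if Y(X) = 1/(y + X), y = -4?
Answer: 2368521/4096 ≈ 578.25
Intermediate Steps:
Y(X) = 1/(-4 + X)
t = 6561/4096 (t = ((1/(-4 - 4) - 1)*(-1))⁴ = ((1/(-8) - 1)*(-1))⁴ = ((-⅛ - 1)*(-1))⁴ = (-9/8*(-1))⁴ = (9/8)⁴ = 6561/4096 ≈ 1.6018)
t*361 = (6561/4096)*361 = 2368521/4096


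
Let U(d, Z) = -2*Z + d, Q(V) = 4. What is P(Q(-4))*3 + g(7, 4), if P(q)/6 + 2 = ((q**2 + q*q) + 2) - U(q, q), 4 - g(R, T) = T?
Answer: 648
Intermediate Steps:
U(d, Z) = d - 2*Z
g(R, T) = 4 - T
P(q) = 6*q + 12*q**2 (P(q) = -12 + 6*(((q**2 + q*q) + 2) - (q - 2*q)) = -12 + 6*(((q**2 + q**2) + 2) - (-1)*q) = -12 + 6*((2*q**2 + 2) + q) = -12 + 6*((2 + 2*q**2) + q) = -12 + 6*(2 + q + 2*q**2) = -12 + (12 + 6*q + 12*q**2) = 6*q + 12*q**2)
P(Q(-4))*3 + g(7, 4) = (6*4*(1 + 2*4))*3 + (4 - 1*4) = (6*4*(1 + 8))*3 + (4 - 4) = (6*4*9)*3 + 0 = 216*3 + 0 = 648 + 0 = 648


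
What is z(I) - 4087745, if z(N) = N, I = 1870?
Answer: -4085875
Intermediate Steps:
z(I) - 4087745 = 1870 - 4087745 = -4085875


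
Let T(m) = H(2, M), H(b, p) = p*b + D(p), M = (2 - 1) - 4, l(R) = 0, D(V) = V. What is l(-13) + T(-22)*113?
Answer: -1017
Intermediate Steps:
M = -3 (M = 1 - 4 = -3)
H(b, p) = p + b*p (H(b, p) = p*b + p = b*p + p = p + b*p)
T(m) = -9 (T(m) = -3*(1 + 2) = -3*3 = -9)
l(-13) + T(-22)*113 = 0 - 9*113 = 0 - 1017 = -1017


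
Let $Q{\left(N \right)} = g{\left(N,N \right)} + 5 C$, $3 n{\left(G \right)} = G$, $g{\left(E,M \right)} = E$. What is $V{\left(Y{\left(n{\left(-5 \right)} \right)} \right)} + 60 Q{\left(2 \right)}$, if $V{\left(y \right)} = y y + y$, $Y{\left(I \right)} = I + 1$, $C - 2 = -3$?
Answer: $- \frac{1622}{9} \approx -180.22$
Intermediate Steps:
$C = -1$ ($C = 2 - 3 = -1$)
$n{\left(G \right)} = \frac{G}{3}$
$Y{\left(I \right)} = 1 + I$
$V{\left(y \right)} = y + y^{2}$ ($V{\left(y \right)} = y^{2} + y = y + y^{2}$)
$Q{\left(N \right)} = -5 + N$ ($Q{\left(N \right)} = N + 5 \left(-1\right) = N - 5 = -5 + N$)
$V{\left(Y{\left(n{\left(-5 \right)} \right)} \right)} + 60 Q{\left(2 \right)} = \left(1 + \frac{1}{3} \left(-5\right)\right) \left(1 + \left(1 + \frac{1}{3} \left(-5\right)\right)\right) + 60 \left(-5 + 2\right) = \left(1 - \frac{5}{3}\right) \left(1 + \left(1 - \frac{5}{3}\right)\right) + 60 \left(-3\right) = - \frac{2 \left(1 - \frac{2}{3}\right)}{3} - 180 = \left(- \frac{2}{3}\right) \frac{1}{3} - 180 = - \frac{2}{9} - 180 = - \frac{1622}{9}$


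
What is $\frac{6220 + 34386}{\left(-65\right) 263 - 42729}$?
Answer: $- \frac{20303}{29912} \approx -0.67876$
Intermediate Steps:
$\frac{6220 + 34386}{\left(-65\right) 263 - 42729} = \frac{40606}{-17095 - 42729} = \frac{40606}{-59824} = 40606 \left(- \frac{1}{59824}\right) = - \frac{20303}{29912}$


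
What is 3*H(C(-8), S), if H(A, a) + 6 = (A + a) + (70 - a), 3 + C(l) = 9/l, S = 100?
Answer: 1437/8 ≈ 179.63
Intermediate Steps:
C(l) = -3 + 9/l
H(A, a) = 64 + A (H(A, a) = -6 + ((A + a) + (70 - a)) = -6 + (70 + A) = 64 + A)
3*H(C(-8), S) = 3*(64 + (-3 + 9/(-8))) = 3*(64 + (-3 + 9*(-1/8))) = 3*(64 + (-3 - 9/8)) = 3*(64 - 33/8) = 3*(479/8) = 1437/8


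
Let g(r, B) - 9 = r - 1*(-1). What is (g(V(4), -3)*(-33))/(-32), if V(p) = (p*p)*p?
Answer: 1221/16 ≈ 76.313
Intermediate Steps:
V(p) = p**3 (V(p) = p**2*p = p**3)
g(r, B) = 10 + r (g(r, B) = 9 + (r - 1*(-1)) = 9 + (r + 1) = 9 + (1 + r) = 10 + r)
(g(V(4), -3)*(-33))/(-32) = ((10 + 4**3)*(-33))/(-32) = ((10 + 64)*(-33))*(-1/32) = (74*(-33))*(-1/32) = -2442*(-1/32) = 1221/16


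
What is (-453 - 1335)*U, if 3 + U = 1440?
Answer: -2569356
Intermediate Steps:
U = 1437 (U = -3 + 1440 = 1437)
(-453 - 1335)*U = (-453 - 1335)*1437 = -1788*1437 = -2569356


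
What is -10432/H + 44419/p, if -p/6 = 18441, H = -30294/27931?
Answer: 11705978399/1217106 ≈ 9617.9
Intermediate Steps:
H = -1782/1643 (H = -30294*1/27931 = -1782/1643 ≈ -1.0846)
p = -110646 (p = -6*18441 = -110646)
-10432/H + 44419/p = -10432/(-1782/1643) + 44419/(-110646) = -10432*(-1643/1782) + 44419*(-1/110646) = 8569888/891 - 44419/110646 = 11705978399/1217106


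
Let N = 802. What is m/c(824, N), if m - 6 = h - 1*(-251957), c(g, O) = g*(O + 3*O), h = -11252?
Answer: 2337/25664 ≈ 0.091061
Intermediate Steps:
c(g, O) = 4*O*g (c(g, O) = g*(4*O) = 4*O*g)
m = 240711 (m = 6 + (-11252 - 1*(-251957)) = 6 + (-11252 + 251957) = 6 + 240705 = 240711)
m/c(824, N) = 240711/((4*802*824)) = 240711/2643392 = 240711*(1/2643392) = 2337/25664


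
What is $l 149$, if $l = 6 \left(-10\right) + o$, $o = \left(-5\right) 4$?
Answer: $-11920$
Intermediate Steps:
$o = -20$
$l = -80$ ($l = 6 \left(-10\right) - 20 = -60 - 20 = -80$)
$l 149 = \left(-80\right) 149 = -11920$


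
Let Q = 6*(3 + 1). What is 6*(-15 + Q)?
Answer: 54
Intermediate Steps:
Q = 24 (Q = 6*4 = 24)
6*(-15 + Q) = 6*(-15 + 24) = 6*9 = 54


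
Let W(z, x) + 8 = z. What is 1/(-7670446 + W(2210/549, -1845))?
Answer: -549/4211077036 ≈ -1.3037e-7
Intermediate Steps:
W(z, x) = -8 + z
1/(-7670446 + W(2210/549, -1845)) = 1/(-7670446 + (-8 + 2210/549)) = 1/(-7670446 - 2182/549) = 1/(-4211077036/549) = -549/4211077036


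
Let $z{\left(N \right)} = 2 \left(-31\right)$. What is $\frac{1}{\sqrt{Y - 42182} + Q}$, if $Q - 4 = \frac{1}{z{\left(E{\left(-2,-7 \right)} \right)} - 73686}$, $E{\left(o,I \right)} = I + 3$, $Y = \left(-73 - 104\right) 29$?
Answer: $\frac{21754996268}{257422304141841} - \frac{5438767504 i \sqrt{47315}}{257422304141841} \approx 8.4511 \cdot 10^{-5} - 0.0045957 i$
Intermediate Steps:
$Y = -5133$ ($Y = \left(-177\right) 29 = -5133$)
$E{\left(o,I \right)} = 3 + I$
$z{\left(N \right)} = -62$
$Q = \frac{294991}{73748}$ ($Q = 4 + \frac{1}{-62 - 73686} = 4 + \frac{1}{-73748} = 4 - \frac{1}{73748} = \frac{294991}{73748} \approx 4.0$)
$\frac{1}{\sqrt{Y - 42182} + Q} = \frac{1}{\sqrt{-5133 - 42182} + \frac{294991}{73748}} = \frac{1}{\sqrt{-47315} + \frac{294991}{73748}} = \frac{1}{i \sqrt{47315} + \frac{294991}{73748}} = \frac{1}{\frac{294991}{73748} + i \sqrt{47315}}$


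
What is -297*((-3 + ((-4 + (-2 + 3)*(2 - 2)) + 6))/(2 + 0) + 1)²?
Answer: -297/4 ≈ -74.250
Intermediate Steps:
-297*((-3 + ((-4 + (-2 + 3)*(2 - 2)) + 6))/(2 + 0) + 1)² = -297*((-3 + ((-4 + 1*0) + 6))/2 + 1)² = -297*((-3 + ((-4 + 0) + 6))*(½) + 1)² = -297*((-3 + (-4 + 6))*(½) + 1)² = -297*((-3 + 2)*(½) + 1)² = -297*(-1*½ + 1)² = -297*(-½ + 1)² = -297*(½)² = -297*¼ = -297/4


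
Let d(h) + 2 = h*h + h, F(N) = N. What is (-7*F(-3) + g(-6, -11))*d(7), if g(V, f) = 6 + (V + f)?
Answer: 540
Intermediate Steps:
g(V, f) = 6 + V + f
d(h) = -2 + h + h**2 (d(h) = -2 + (h*h + h) = -2 + (h**2 + h) = -2 + (h + h**2) = -2 + h + h**2)
(-7*F(-3) + g(-6, -11))*d(7) = (-7*(-3) + (6 - 6 - 11))*(-2 + 7 + 7**2) = (21 - 11)*(-2 + 7 + 49) = 10*54 = 540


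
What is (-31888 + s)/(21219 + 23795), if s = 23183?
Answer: -8705/45014 ≈ -0.19338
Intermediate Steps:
(-31888 + s)/(21219 + 23795) = (-31888 + 23183)/(21219 + 23795) = -8705/45014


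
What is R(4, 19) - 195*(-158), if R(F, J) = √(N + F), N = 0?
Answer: 30812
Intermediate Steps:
R(F, J) = √F (R(F, J) = √(0 + F) = √F)
R(4, 19) - 195*(-158) = √4 - 195*(-158) = 2 + 30810 = 30812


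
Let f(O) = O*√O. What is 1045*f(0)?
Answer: 0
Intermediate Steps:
f(O) = O^(3/2)
1045*f(0) = 1045*0^(3/2) = 1045*0 = 0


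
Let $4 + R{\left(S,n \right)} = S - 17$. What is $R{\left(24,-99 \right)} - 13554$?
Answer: $-13551$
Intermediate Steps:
$R{\left(S,n \right)} = -21 + S$ ($R{\left(S,n \right)} = -4 + \left(S - 17\right) = -4 + \left(-17 + S\right) = -21 + S$)
$R{\left(24,-99 \right)} - 13554 = \left(-21 + 24\right) - 13554 = 3 - 13554 = -13551$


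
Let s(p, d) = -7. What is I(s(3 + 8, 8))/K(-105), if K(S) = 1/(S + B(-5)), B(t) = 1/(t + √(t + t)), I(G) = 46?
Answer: -33856/7 - 46*I*√10/35 ≈ -4836.6 - 4.1561*I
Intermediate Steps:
B(t) = 1/(t + √2*√t) (B(t) = 1/(t + √(2*t)) = 1/(t + √2*√t))
K(S) = 1/(S + 1/(-5 + I*√10)) (K(S) = 1/(S + 1/(-5 + √2*√(-5))) = 1/(S + 1/(-5 + √2*(I*√5))) = 1/(S + 1/(-5 + I*√10)))
I(s(3 + 8, 8))/K(-105) = 46/(((5 - I*√10)/(-1 - 105*(5 - I*√10)))) = 46/(((5 - I*√10)/(-1 + (-525 + 105*I*√10)))) = 46/(((5 - I*√10)/(-526 + 105*I*√10))) = 46*((-526 + 105*I*√10)/(5 - I*√10)) = 46*(-526 + 105*I*√10)/(5 - I*√10)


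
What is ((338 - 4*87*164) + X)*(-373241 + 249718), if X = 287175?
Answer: -28464763643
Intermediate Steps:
((338 - 4*87*164) + X)*(-373241 + 249718) = ((338 - 4*87*164) + 287175)*(-373241 + 249718) = ((338 - 348*164) + 287175)*(-123523) = ((338 - 57072) + 287175)*(-123523) = (-56734 + 287175)*(-123523) = 230441*(-123523) = -28464763643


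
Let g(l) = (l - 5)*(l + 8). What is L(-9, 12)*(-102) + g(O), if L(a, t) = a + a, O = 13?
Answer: 2004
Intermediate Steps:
g(l) = (-5 + l)*(8 + l)
L(a, t) = 2*a
L(-9, 12)*(-102) + g(O) = (2*(-9))*(-102) + (-40 + 13² + 3*13) = -18*(-102) + (-40 + 169 + 39) = 1836 + 168 = 2004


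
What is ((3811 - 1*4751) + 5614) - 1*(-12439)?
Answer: 17113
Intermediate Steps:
((3811 - 1*4751) + 5614) - 1*(-12439) = ((3811 - 4751) + 5614) + 12439 = (-940 + 5614) + 12439 = 4674 + 12439 = 17113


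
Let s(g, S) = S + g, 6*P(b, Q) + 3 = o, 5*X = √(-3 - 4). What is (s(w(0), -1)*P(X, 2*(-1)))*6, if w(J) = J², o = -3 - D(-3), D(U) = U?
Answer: 3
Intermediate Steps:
o = 0 (o = -3 - 1*(-3) = -3 + 3 = 0)
X = I*√7/5 (X = √(-3 - 4)/5 = √(-7)/5 = (I*√7)/5 = I*√7/5 ≈ 0.52915*I)
P(b, Q) = -½ (P(b, Q) = -½ + (⅙)*0 = -½ + 0 = -½)
(s(w(0), -1)*P(X, 2*(-1)))*6 = ((-1 + 0²)*(-½))*6 = ((-1 + 0)*(-½))*6 = -1*(-½)*6 = (½)*6 = 3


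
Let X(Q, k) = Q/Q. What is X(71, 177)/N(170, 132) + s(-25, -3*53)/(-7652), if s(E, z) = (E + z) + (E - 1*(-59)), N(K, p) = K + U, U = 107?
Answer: 24601/1059802 ≈ 0.023213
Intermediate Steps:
X(Q, k) = 1
N(K, p) = 107 + K (N(K, p) = K + 107 = 107 + K)
s(E, z) = 59 + z + 2*E (s(E, z) = (E + z) + (E + 59) = (E + z) + (59 + E) = 59 + z + 2*E)
X(71, 177)/N(170, 132) + s(-25, -3*53)/(-7652) = 1/(107 + 170) + (59 - 3*53 + 2*(-25))/(-7652) = 1/277 + (59 - 159 - 50)*(-1/7652) = 1*(1/277) - 150*(-1/7652) = 1/277 + 75/3826 = 24601/1059802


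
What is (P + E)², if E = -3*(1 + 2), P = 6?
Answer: 9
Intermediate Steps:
E = -9 (E = -3*3 = -9)
(P + E)² = (6 - 9)² = (-3)² = 9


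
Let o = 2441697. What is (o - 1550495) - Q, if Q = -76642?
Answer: 967844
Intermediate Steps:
(o - 1550495) - Q = (2441697 - 1550495) - 1*(-76642) = 891202 + 76642 = 967844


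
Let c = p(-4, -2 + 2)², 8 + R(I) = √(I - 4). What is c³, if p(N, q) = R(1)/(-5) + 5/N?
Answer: -28223/64000000 + 13167*I*√3/1600000 ≈ -0.00044098 + 0.014254*I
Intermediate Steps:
R(I) = -8 + √(-4 + I) (R(I) = -8 + √(I - 4) = -8 + √(-4 + I))
p(N, q) = 8/5 + 5/N - I*√3/5 (p(N, q) = (-8 + √(-4 + 1))/(-5) + 5/N = (-8 + √(-3))*(-⅕) + 5/N = (-8 + I*√3)*(-⅕) + 5/N = (8/5 - I*√3/5) + 5/N = 8/5 + 5/N - I*√3/5)
c = (7/20 - I*√3/5)² (c = ((⅕)*(25 - 4*(8 - I*√3))/(-4))² = ((⅕)*(-¼)*(25 + (-32 + 4*I*√3)))² = ((⅕)*(-¼)*(-7 + 4*I*√3))² = (7/20 - I*√3/5)² ≈ 0.0025 - 0.24249*I)
c³ = (1/400 - 7*I*√3/50)³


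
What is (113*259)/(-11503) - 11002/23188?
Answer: -402599601/133365782 ≈ -3.0188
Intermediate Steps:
(113*259)/(-11503) - 11002/23188 = 29267*(-1/11503) - 11002*1/23188 = -29267/11503 - 5501/11594 = -402599601/133365782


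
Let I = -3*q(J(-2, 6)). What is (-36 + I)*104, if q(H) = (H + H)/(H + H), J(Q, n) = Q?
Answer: -4056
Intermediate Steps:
q(H) = 1 (q(H) = (2*H)/((2*H)) = (2*H)*(1/(2*H)) = 1)
I = -3 (I = -3*1 = -3)
(-36 + I)*104 = (-36 - 3)*104 = -39*104 = -4056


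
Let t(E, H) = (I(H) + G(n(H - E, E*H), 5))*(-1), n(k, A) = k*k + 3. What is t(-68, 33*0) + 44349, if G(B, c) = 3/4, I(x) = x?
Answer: 177393/4 ≈ 44348.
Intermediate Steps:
n(k, A) = 3 + k**2 (n(k, A) = k**2 + 3 = 3 + k**2)
G(B, c) = 3/4 (G(B, c) = 3*(1/4) = 3/4)
t(E, H) = -3/4 - H (t(E, H) = (H + 3/4)*(-1) = (3/4 + H)*(-1) = -3/4 - H)
t(-68, 33*0) + 44349 = (-3/4 - 33*0) + 44349 = (-3/4 - 1*0) + 44349 = (-3/4 + 0) + 44349 = -3/4 + 44349 = 177393/4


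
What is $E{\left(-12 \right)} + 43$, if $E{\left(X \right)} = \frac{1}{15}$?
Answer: $\frac{646}{15} \approx 43.067$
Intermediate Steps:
$E{\left(X \right)} = \frac{1}{15}$
$E{\left(-12 \right)} + 43 = \frac{1}{15} + 43 = \frac{646}{15}$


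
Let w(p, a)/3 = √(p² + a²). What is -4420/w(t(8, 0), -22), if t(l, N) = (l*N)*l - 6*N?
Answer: -2210/33 ≈ -66.970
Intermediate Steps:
t(l, N) = -6*N + N*l² (t(l, N) = (N*l)*l - 6*N = N*l² - 6*N = -6*N + N*l²)
w(p, a) = 3*√(a² + p²) (w(p, a) = 3*√(p² + a²) = 3*√(a² + p²))
-4420/w(t(8, 0), -22) = -4420*1/(3*√((-22)² + (0*(-6 + 8²))²)) = -4420*1/(3*√(484 + (0*(-6 + 64))²)) = -4420*1/(3*√(484 + (0*58)²)) = -4420*1/(3*√(484 + 0²)) = -4420*1/(3*√(484 + 0)) = -4420/(3*√484) = -4420/(3*22) = -4420/66 = -4420*1/66 = -2210/33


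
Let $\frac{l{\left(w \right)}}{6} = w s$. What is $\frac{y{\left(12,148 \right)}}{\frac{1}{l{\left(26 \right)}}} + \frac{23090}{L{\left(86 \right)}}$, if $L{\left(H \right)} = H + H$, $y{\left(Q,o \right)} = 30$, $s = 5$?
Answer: $\frac{2023945}{86} \approx 23534.0$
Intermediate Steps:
$l{\left(w \right)} = 30 w$ ($l{\left(w \right)} = 6 w 5 = 6 \cdot 5 w = 30 w$)
$L{\left(H \right)} = 2 H$
$\frac{y{\left(12,148 \right)}}{\frac{1}{l{\left(26 \right)}}} + \frac{23090}{L{\left(86 \right)}} = \frac{30}{\frac{1}{30 \cdot 26}} + \frac{23090}{2 \cdot 86} = \frac{30}{\frac{1}{780}} + \frac{23090}{172} = 30 \frac{1}{\frac{1}{780}} + 23090 \cdot \frac{1}{172} = 30 \cdot 780 + \frac{11545}{86} = 23400 + \frac{11545}{86} = \frac{2023945}{86}$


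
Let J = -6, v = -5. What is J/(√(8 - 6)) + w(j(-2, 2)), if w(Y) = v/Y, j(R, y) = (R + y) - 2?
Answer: 5/2 - 3*√2 ≈ -1.7426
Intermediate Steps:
j(R, y) = -2 + R + y
w(Y) = -5/Y
J/(√(8 - 6)) + w(j(-2, 2)) = -6/√(8 - 6) - 5/(-2 - 2 + 2) = -6*√2/2 - 5/(-2) = -3*√2 - 5*(-½) = -3*√2 + 5/2 = 5/2 - 3*√2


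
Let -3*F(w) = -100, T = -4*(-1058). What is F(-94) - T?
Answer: -12596/3 ≈ -4198.7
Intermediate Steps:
T = 4232
F(w) = 100/3 (F(w) = -1/3*(-100) = 100/3)
F(-94) - T = 100/3 - 1*4232 = 100/3 - 4232 = -12596/3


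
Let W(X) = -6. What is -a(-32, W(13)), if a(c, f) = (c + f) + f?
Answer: 44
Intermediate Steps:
a(c, f) = c + 2*f
-a(-32, W(13)) = -(-32 + 2*(-6)) = -(-32 - 12) = -1*(-44) = 44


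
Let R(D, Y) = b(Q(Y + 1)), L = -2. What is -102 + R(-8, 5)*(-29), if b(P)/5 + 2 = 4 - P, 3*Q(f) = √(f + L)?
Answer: -886/3 ≈ -295.33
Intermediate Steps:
Q(f) = √(-2 + f)/3 (Q(f) = √(f - 2)/3 = √(-2 + f)/3)
b(P) = 10 - 5*P (b(P) = -10 + 5*(4 - P) = -10 + (20 - 5*P) = 10 - 5*P)
R(D, Y) = 10 - 5*√(-1 + Y)/3 (R(D, Y) = 10 - 5*√(-2 + (Y + 1))/3 = 10 - 5*√(-2 + (1 + Y))/3 = 10 - 5*√(-1 + Y)/3)
-102 + R(-8, 5)*(-29) = -102 + (10 - 5*√(-1 + 5)/3)*(-29) = -102 + (10 - 5*√4/3)*(-29) = -102 + (10 - 5/3*2)*(-29) = -102 + (10 - 10/3)*(-29) = -102 + (20/3)*(-29) = -102 - 580/3 = -886/3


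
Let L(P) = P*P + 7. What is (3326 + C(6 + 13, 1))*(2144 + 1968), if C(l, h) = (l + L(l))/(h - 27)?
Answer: 176998984/13 ≈ 1.3615e+7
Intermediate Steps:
L(P) = 7 + P² (L(P) = P² + 7 = 7 + P²)
C(l, h) = (7 + l + l²)/(-27 + h) (C(l, h) = (l + (7 + l²))/(h - 27) = (7 + l + l²)/(-27 + h))
(3326 + C(6 + 13, 1))*(2144 + 1968) = (3326 + (7 + (6 + 13) + (6 + 13)²)/(-27 + 1))*(2144 + 1968) = (3326 + (7 + 19 + 19²)/(-26))*4112 = (3326 - (7 + 19 + 361)/26)*4112 = (3326 - 1/26*387)*4112 = (3326 - 387/26)*4112 = (86089/26)*4112 = 176998984/13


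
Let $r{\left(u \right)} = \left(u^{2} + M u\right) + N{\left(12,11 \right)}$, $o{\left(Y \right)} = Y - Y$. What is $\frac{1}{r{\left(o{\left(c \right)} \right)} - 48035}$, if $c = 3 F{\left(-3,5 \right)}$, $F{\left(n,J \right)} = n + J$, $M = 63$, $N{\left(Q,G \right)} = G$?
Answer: $- \frac{1}{48024} \approx -2.0823 \cdot 10^{-5}$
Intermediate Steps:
$F{\left(n,J \right)} = J + n$
$c = 6$ ($c = 3 \left(5 - 3\right) = 3 \cdot 2 = 6$)
$o{\left(Y \right)} = 0$
$r{\left(u \right)} = 11 + u^{2} + 63 u$ ($r{\left(u \right)} = \left(u^{2} + 63 u\right) + 11 = 11 + u^{2} + 63 u$)
$\frac{1}{r{\left(o{\left(c \right)} \right)} - 48035} = \frac{1}{\left(11 + 0^{2} + 63 \cdot 0\right) - 48035} = \frac{1}{\left(11 + 0 + 0\right) - 48035} = \frac{1}{11 - 48035} = \frac{1}{-48024} = - \frac{1}{48024}$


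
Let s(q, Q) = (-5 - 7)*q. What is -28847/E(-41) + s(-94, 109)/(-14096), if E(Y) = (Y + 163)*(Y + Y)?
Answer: 24708925/8813524 ≈ 2.8035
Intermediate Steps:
s(q, Q) = -12*q
E(Y) = 2*Y*(163 + Y) (E(Y) = (163 + Y)*(2*Y) = 2*Y*(163 + Y))
-28847/E(-41) + s(-94, 109)/(-14096) = -28847*(-1/(82*(163 - 41))) - 12*(-94)/(-14096) = -28847/(2*(-41)*122) + 1128*(-1/14096) = -28847/(-10004) - 141/1762 = -28847*(-1/10004) - 141/1762 = 28847/10004 - 141/1762 = 24708925/8813524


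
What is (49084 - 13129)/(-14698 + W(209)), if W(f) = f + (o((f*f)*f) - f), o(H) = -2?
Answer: -2397/980 ≈ -2.4459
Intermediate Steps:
W(f) = -2 (W(f) = f + (-2 - f) = -2)
(49084 - 13129)/(-14698 + W(209)) = (49084 - 13129)/(-14698 - 2) = 35955/(-14700) = 35955*(-1/14700) = -2397/980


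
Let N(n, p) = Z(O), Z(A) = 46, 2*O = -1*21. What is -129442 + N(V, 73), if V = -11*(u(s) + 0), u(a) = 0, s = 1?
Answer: -129396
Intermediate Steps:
O = -21/2 (O = (-1*21)/2 = (1/2)*(-21) = -21/2 ≈ -10.500)
V = 0 (V = -11*(0 + 0) = -11*0 = 0)
N(n, p) = 46
-129442 + N(V, 73) = -129442 + 46 = -129396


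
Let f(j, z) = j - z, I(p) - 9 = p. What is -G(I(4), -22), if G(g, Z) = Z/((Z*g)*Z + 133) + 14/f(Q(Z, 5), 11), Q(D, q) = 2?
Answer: 90148/57825 ≈ 1.5590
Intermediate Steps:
I(p) = 9 + p
G(g, Z) = -14/9 + Z/(133 + g*Z**2) (G(g, Z) = Z/((Z*g)*Z + 133) + 14/(2 - 1*11) = Z/(g*Z**2 + 133) + 14/(2 - 11) = Z/(133 + g*Z**2) + 14/(-9) = Z/(133 + g*Z**2) + 14*(-1/9) = Z/(133 + g*Z**2) - 14/9 = -14/9 + Z/(133 + g*Z**2))
-G(I(4), -22) = -(-1862 + 9*(-22) - 14*(9 + 4)*(-22)**2)/(9*(133 + (9 + 4)*(-22)**2)) = -(-1862 - 198 - 14*13*484)/(9*(133 + 13*484)) = -(-1862 - 198 - 88088)/(9*(133 + 6292)) = -(-90148)/(9*6425) = -1*(-90148/57825) = 90148/57825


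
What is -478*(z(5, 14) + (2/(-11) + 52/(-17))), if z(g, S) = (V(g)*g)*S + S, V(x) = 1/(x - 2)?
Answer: -9142228/561 ≈ -16296.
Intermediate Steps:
V(x) = 1/(-2 + x)
z(g, S) = S + S*g/(-2 + g) (z(g, S) = (g/(-2 + g))*S + S = S*g/(-2 + g) + S = S + S*g/(-2 + g))
-478*(z(5, 14) + (2/(-11) + 52/(-17))) = -478*(2*14*(-1 + 5)/(-2 + 5) + (2/(-11) + 52/(-17))) = -478*(2*14*4/3 + (2*(-1/11) + 52*(-1/17))) = -478*(2*14*(⅓)*4 + (-2/11 - 52/17)) = -478*(112/3 - 606/187) = -478*19126/561 = -9142228/561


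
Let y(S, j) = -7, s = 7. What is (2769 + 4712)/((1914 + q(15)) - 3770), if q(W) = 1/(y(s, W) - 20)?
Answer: -201987/50113 ≈ -4.0306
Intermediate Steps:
q(W) = -1/27 (q(W) = 1/(-7 - 20) = 1/(-27) = -1/27)
(2769 + 4712)/((1914 + q(15)) - 3770) = (2769 + 4712)/((1914 - 1/27) - 3770) = 7481/(51677/27 - 3770) = 7481/(-50113/27) = 7481*(-27/50113) = -201987/50113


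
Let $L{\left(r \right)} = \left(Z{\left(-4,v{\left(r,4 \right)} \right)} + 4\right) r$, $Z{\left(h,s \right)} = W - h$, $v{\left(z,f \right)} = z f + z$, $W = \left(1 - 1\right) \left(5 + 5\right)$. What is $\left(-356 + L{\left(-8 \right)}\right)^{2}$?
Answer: $176400$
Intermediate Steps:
$W = 0$ ($W = 0 \cdot 10 = 0$)
$v{\left(z,f \right)} = z + f z$ ($v{\left(z,f \right)} = f z + z = z + f z$)
$Z{\left(h,s \right)} = - h$ ($Z{\left(h,s \right)} = 0 - h = - h$)
$L{\left(r \right)} = 8 r$ ($L{\left(r \right)} = \left(\left(-1\right) \left(-4\right) + 4\right) r = \left(4 + 4\right) r = 8 r$)
$\left(-356 + L{\left(-8 \right)}\right)^{2} = \left(-356 + 8 \left(-8\right)\right)^{2} = \left(-356 - 64\right)^{2} = \left(-420\right)^{2} = 176400$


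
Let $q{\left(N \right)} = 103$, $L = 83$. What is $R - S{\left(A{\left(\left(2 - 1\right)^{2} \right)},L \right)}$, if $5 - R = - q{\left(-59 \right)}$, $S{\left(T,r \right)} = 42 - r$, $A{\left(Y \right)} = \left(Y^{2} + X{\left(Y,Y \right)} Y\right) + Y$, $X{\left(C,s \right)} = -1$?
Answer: $149$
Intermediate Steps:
$A{\left(Y \right)} = Y^{2}$ ($A{\left(Y \right)} = \left(Y^{2} - Y\right) + Y = Y^{2}$)
$R = 108$ ($R = 5 - \left(-1\right) 103 = 5 - -103 = 5 + 103 = 108$)
$R - S{\left(A{\left(\left(2 - 1\right)^{2} \right)},L \right)} = 108 - \left(42 - 83\right) = 108 - -41 = 108 + 41 = 149$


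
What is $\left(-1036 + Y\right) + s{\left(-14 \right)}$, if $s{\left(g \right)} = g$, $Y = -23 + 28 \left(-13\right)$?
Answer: $-1437$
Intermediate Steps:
$Y = -387$ ($Y = -23 - 364 = -387$)
$\left(-1036 + Y\right) + s{\left(-14 \right)} = \left(-1036 - 387\right) - 14 = -1423 - 14 = -1437$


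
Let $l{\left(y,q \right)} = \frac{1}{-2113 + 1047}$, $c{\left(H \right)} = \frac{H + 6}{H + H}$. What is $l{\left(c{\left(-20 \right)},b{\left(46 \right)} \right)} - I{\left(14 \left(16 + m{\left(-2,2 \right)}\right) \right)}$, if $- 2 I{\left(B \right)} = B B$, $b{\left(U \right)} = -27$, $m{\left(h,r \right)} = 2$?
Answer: $\frac{33847631}{1066} \approx 31752.0$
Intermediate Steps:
$c{\left(H \right)} = \frac{6 + H}{2 H}$
$l{\left(y,q \right)} = - \frac{1}{1066}$ ($l{\left(y,q \right)} = \frac{1}{-1066} = - \frac{1}{1066}$)
$I{\left(B \right)} = - \frac{B^{2}}{2}$ ($I{\left(B \right)} = - \frac{B B}{2} = - \frac{B^{2}}{2}$)
$l{\left(c{\left(-20 \right)},b{\left(46 \right)} \right)} - I{\left(14 \left(16 + m{\left(-2,2 \right)}\right) \right)} = - \frac{1}{1066} - - \frac{\left(14 \left(16 + 2\right)\right)^{2}}{2} = - \frac{1}{1066} - - \frac{\left(14 \cdot 18\right)^{2}}{2} = - \frac{1}{1066} - - \frac{252^{2}}{2} = - \frac{1}{1066} - \left(- \frac{1}{2}\right) 63504 = - \frac{1}{1066} - -31752 = - \frac{1}{1066} + 31752 = \frac{33847631}{1066}$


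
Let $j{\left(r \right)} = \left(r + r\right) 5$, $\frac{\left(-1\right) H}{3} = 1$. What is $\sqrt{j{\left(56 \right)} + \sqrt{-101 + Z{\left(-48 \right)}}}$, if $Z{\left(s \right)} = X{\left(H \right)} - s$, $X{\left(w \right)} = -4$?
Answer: $\sqrt{560 + i \sqrt{57}} \approx 23.665 + 0.1595 i$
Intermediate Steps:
$H = -3$ ($H = \left(-3\right) 1 = -3$)
$Z{\left(s \right)} = -4 - s$
$j{\left(r \right)} = 10 r$ ($j{\left(r \right)} = 2 r 5 = 10 r$)
$\sqrt{j{\left(56 \right)} + \sqrt{-101 + Z{\left(-48 \right)}}} = \sqrt{10 \cdot 56 + \sqrt{-101 - -44}} = \sqrt{560 + \sqrt{-101 + \left(-4 + 48\right)}} = \sqrt{560 + \sqrt{-101 + 44}} = \sqrt{560 + \sqrt{-57}} = \sqrt{560 + i \sqrt{57}}$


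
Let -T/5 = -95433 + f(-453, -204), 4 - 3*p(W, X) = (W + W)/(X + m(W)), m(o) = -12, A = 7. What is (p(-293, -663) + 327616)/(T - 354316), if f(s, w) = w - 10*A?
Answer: 663424514/251543475 ≈ 2.6374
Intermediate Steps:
f(s, w) = -70 + w (f(s, w) = w - 10*7 = w - 70 = -70 + w)
p(W, X) = 4/3 - 2*W/(3*(-12 + X)) (p(W, X) = 4/3 - (W + W)/(3*(X - 12)) = 4/3 - 2*W/(3*(-12 + X)))
T = 478535 (T = -5*(-95433 + (-70 - 204)) = -5*(-95433 - 274) = -5*(-95707) = 478535)
(p(-293, -663) + 327616)/(T - 354316) = (2*(-24 - 1*(-293) + 2*(-663))/(3*(-12 - 663)) + 327616)/(478535 - 354316) = ((⅔)*(-24 + 293 - 1326)/(-675) + 327616)/124219 = ((⅔)*(-1/675)*(-1057) + 327616)*(1/124219) = (2114/2025 + 327616)*(1/124219) = (663424514/2025)*(1/124219) = 663424514/251543475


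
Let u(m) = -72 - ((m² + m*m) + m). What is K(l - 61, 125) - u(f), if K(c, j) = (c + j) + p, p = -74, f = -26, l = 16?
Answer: 1404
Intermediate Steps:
u(m) = -72 - m - 2*m² (u(m) = -72 - ((m² + m²) + m) = -72 - (2*m² + m) = -72 - (m + 2*m²) = -72 + (-m - 2*m²) = -72 - m - 2*m²)
K(c, j) = -74 + c + j (K(c, j) = (c + j) - 74 = -74 + c + j)
K(l - 61, 125) - u(f) = (-74 + (16 - 61) + 125) - (-72 - 1*(-26) - 2*(-26)²) = (-74 - 45 + 125) - (-72 + 26 - 2*676) = 6 - (-72 + 26 - 1352) = 6 - 1*(-1398) = 6 + 1398 = 1404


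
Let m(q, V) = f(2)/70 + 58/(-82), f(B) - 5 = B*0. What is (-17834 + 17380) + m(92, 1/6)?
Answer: -260961/574 ≈ -454.64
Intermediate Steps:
f(B) = 5 (f(B) = 5 + B*0 = 5 + 0 = 5)
m(q, V) = -365/574 (m(q, V) = 5/70 + 58/(-82) = 5*(1/70) + 58*(-1/82) = 1/14 - 29/41 = -365/574)
(-17834 + 17380) + m(92, 1/6) = (-17834 + 17380) - 365/574 = -454 - 365/574 = -260961/574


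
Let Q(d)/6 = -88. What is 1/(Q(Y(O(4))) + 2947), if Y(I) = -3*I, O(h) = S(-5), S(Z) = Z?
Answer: 1/2419 ≈ 0.00041339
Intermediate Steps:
O(h) = -5
Q(d) = -528 (Q(d) = 6*(-88) = -528)
1/(Q(Y(O(4))) + 2947) = 1/(-528 + 2947) = 1/2419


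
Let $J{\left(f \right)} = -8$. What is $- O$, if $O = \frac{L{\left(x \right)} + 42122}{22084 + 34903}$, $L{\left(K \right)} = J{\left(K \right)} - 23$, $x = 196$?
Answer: $- \frac{859}{1163} \approx -0.73861$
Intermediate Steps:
$L{\left(K \right)} = -31$ ($L{\left(K \right)} = -8 - 23 = -31$)
$O = \frac{859}{1163}$ ($O = \frac{-31 + 42122}{22084 + 34903} = \frac{42091}{56987} = 42091 \cdot \frac{1}{56987} = \frac{859}{1163} \approx 0.73861$)
$- O = \left(-1\right) \frac{859}{1163} = - \frac{859}{1163}$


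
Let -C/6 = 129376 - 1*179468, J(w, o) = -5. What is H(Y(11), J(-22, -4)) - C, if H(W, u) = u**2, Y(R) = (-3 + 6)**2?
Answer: -300527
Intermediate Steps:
Y(R) = 9 (Y(R) = 3**2 = 9)
C = 300552 (C = -6*(129376 - 1*179468) = -6*(129376 - 179468) = -6*(-50092) = 300552)
H(Y(11), J(-22, -4)) - C = (-5)**2 - 1*300552 = 25 - 300552 = -300527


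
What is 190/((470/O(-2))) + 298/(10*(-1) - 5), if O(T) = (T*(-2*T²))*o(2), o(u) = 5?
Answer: 8794/705 ≈ 12.474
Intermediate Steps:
O(T) = -10*T³ (O(T) = (T*(-2*T²))*5 = -2*T³*5 = -10*T³)
190/((470/O(-2))) + 298/(10*(-1) - 5) = 190/((470/((-10*(-2)³)))) + 298/(10*(-1) - 5) = 190/((470/((-10*(-8))))) + 298/(-10 - 5) = 190/((470/80)) + 298/(-15) = 190/((470*(1/80))) + 298*(-1/15) = 190/(47/8) - 298/15 = 190*(8/47) - 298/15 = 1520/47 - 298/15 = 8794/705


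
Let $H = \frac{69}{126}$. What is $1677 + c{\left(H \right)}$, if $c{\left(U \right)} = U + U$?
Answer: $\frac{35240}{21} \approx 1678.1$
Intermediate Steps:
$H = \frac{23}{42}$ ($H = 69 \cdot \frac{1}{126} = \frac{23}{42} \approx 0.54762$)
$c{\left(U \right)} = 2 U$
$1677 + c{\left(H \right)} = 1677 + 2 \cdot \frac{23}{42} = 1677 + \frac{23}{21} = \frac{35240}{21}$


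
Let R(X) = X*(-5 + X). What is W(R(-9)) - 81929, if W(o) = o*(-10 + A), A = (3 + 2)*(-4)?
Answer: -85709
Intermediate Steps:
A = -20 (A = 5*(-4) = -20)
W(o) = -30*o (W(o) = o*(-10 - 20) = o*(-30) = -30*o)
W(R(-9)) - 81929 = -(-270)*(-5 - 9) - 81929 = -(-270)*(-14) - 81929 = -30*126 - 81929 = -3780 - 81929 = -85709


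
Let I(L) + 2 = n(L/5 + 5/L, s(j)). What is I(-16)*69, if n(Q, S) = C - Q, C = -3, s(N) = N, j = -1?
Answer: -8211/80 ≈ -102.64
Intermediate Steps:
n(Q, S) = -3 - Q
I(L) = -5 - 5/L - L/5 (I(L) = -2 + (-3 - (L/5 + 5/L)) = -2 + (-3 - (5/L + L/5)) = -2 + (-3 + (-5/L - L/5)) = -2 + (-3 - 5/L - L/5) = -5 - 5/L - L/5)
I(-16)*69 = (-5 - 5/(-16) - 1/5*(-16))*69 = (-5 - 5*(-1/16) + 16/5)*69 = (-5 + 5/16 + 16/5)*69 = -119/80*69 = -8211/80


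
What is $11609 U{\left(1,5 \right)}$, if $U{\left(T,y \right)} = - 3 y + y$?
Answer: $-116090$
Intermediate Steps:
$U{\left(T,y \right)} = - 2 y$
$11609 U{\left(1,5 \right)} = 11609 \left(\left(-2\right) 5\right) = 11609 \left(-10\right) = -116090$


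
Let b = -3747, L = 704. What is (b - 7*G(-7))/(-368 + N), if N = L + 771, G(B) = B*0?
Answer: -1249/369 ≈ -3.3848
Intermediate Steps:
G(B) = 0
N = 1475 (N = 704 + 771 = 1475)
(b - 7*G(-7))/(-368 + N) = (-3747 - 7*0)/(-368 + 1475) = (-3747 + 0)/1107 = -3747*1/1107 = -1249/369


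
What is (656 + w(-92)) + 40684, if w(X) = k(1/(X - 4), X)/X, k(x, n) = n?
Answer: 41341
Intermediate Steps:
w(X) = 1 (w(X) = X/X = 1)
(656 + w(-92)) + 40684 = (656 + 1) + 40684 = 657 + 40684 = 41341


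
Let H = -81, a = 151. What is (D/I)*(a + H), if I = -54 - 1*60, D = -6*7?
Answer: 490/19 ≈ 25.789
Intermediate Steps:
D = -42
I = -114 (I = -54 - 60 = -114)
(D/I)*(a + H) = (-42/(-114))*(151 - 81) = -42*(-1/114)*70 = (7/19)*70 = 490/19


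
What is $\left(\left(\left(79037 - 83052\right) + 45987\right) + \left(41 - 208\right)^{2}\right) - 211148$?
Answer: $-141287$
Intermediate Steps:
$\left(\left(\left(79037 - 83052\right) + 45987\right) + \left(41 - 208\right)^{2}\right) - 211148 = \left(\left(\left(79037 - 83052\right) + 45987\right) + \left(-167\right)^{2}\right) - 211148 = \left(\left(\left(79037 - 83052\right) + 45987\right) + 27889\right) - 211148 = \left(\left(-4015 + 45987\right) + 27889\right) - 211148 = \left(41972 + 27889\right) - 211148 = 69861 - 211148 = -141287$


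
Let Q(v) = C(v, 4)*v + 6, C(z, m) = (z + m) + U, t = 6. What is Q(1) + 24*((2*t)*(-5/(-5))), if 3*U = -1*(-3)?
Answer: 300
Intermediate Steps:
U = 1 (U = (-1*(-3))/3 = (⅓)*3 = 1)
C(z, m) = 1 + m + z (C(z, m) = (z + m) + 1 = (m + z) + 1 = 1 + m + z)
Q(v) = 6 + v*(5 + v) (Q(v) = (1 + 4 + v)*v + 6 = (5 + v)*v + 6 = v*(5 + v) + 6 = 6 + v*(5 + v))
Q(1) + 24*((2*t)*(-5/(-5))) = (6 + 1*(5 + 1)) + 24*((2*6)*(-5/(-5))) = (6 + 1*6) + 24*(12*(-5*(-⅕))) = (6 + 6) + 24*(12*1) = 12 + 24*12 = 12 + 288 = 300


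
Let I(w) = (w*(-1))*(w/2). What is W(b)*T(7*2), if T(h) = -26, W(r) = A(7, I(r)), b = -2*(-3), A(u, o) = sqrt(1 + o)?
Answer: -26*I*sqrt(17) ≈ -107.2*I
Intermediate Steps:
I(w) = -w**2/2 (I(w) = (-w)*(w*(1/2)) = (-w)*(w/2) = -w**2/2)
b = 6
W(r) = sqrt(1 - r**2/2)
W(b)*T(7*2) = (sqrt(4 - 2*6**2)/2)*(-26) = (sqrt(4 - 2*36)/2)*(-26) = (sqrt(4 - 72)/2)*(-26) = (sqrt(-68)/2)*(-26) = ((2*I*sqrt(17))/2)*(-26) = (I*sqrt(17))*(-26) = -26*I*sqrt(17)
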